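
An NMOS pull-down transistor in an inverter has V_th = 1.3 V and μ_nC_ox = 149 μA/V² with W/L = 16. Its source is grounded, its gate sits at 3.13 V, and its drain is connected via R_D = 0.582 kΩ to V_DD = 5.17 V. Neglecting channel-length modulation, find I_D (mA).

I_D = 3.99 mA

V_GS = V_G = 3.13 V, so V_ov = 3.13 − 1.3 = 1.83 V.
k_n = μ_nC_ox · (W/L) = 2.384 mA/V².
Assume saturation: I_D = ½ k_n V_ov² = 0.5 × 2.384 × 1.83² = 3.99 mA, giving V_DS = V_DD − I_D R_D = 5.17 − 3.99 × 0.582 = 2.85 V.
V_DS = 2.85 V ≥ V_ov = 1.83 V, confirming saturation.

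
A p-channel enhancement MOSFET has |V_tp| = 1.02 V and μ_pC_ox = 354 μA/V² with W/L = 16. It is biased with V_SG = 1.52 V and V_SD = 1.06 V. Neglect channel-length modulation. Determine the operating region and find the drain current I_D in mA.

Saturation; I_D = 0.708 mA

k_p = μ_pC_ox · (W/L) = 5.664 mA/V².
V_ov = V_SG − |V_tp| = 1.52 − 1.02 = 0.5 V.
Since V_SD = 1.06 V ≥ V_ov = 0.5 V, the device is in saturation.
I_D = ½ k_p V_ov² = 0.5 × 5.664 × 0.5² = 0.708 mA.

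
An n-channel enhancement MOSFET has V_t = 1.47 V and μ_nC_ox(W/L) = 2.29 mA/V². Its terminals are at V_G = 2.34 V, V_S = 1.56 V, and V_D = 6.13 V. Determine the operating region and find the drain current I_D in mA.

Cutoff; I_D = 0 mA

V_GS = V_G − V_S = 2.34 − 1.56 = 0.78 V; V_DS = V_D − V_S = 6.13 − 1.56 = 4.57 V.
V_GS = 0.78 V < V_t = 1.47 V, so the transistor is in cutoff.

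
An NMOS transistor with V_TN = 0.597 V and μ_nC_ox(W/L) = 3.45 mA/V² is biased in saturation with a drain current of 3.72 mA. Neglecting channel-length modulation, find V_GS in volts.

V_GS = 2.07 V

In saturation I_D = ½ k_n (V_GS − V_TN)², so V_GS − V_TN = √(2 I_D / k_n) = √(2 × 3.72 / 3.45) = 1.47 V.
V_GS = 0.597 + 1.47 = 2.07 V.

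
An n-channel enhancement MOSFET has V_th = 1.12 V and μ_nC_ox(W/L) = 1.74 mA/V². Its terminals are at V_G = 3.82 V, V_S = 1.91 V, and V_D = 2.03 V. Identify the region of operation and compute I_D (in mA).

V_GS = V_G − V_S = 3.82 − 1.91 = 1.91 V; V_DS = V_D − V_S = 2.03 − 1.91 = 0.12 V.
V_ov = V_GS − V_th = 1.91 − 1.12 = 0.79 V.
Since V_DS = 0.12 V < V_ov = 0.79 V, the device is in the triode region.
I_D = k_n [V_ov · V_DS − ½ V_DS²] = 1.74 × [0.79 × 0.12 − 0.5 × 0.12²] = 0.152 mA.

Triode; I_D = 0.152 mA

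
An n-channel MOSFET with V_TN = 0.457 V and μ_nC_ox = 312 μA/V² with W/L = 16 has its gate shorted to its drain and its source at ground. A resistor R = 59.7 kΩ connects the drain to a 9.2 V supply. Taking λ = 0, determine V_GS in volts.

V_GS = 0.696 V

With gate tied to drain, V_GS = V_DS ≥ V_GS − V_TN, so the device is in saturation.
k_n = μ_nC_ox · (W/L) = 4.992 mA/V².
KCL at the drain: ½ k_n (V_GS − V_TN)² = (V_DD − V_GS)/R.
Let x = V_GS − 0.457. Then 149 x² + x − 8.743 = 0, giving x = 0.239 V (positive root), so V_GS = 0.696 V.
I_D = (V_DD − V_GS)/R = (9.2 − 0.696) / 59.7 = 0.142 mA.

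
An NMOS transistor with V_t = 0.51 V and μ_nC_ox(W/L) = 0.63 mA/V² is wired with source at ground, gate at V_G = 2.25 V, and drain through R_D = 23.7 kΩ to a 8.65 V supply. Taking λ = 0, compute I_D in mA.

V_GS = V_G = 2.25 V, so V_ov = 2.25 − 0.51 = 1.74 V.
Assume saturation: I_D = ½ k_n V_ov² = 0.5 × 0.63 × 1.74² = 0.954 mA, giving V_DS = V_DD − I_D R_D = 8.65 − 0.954 × 23.7 = -14 V.
But -14 V < V_ov = 1.74 V, so the device is actually in triode.
In triode I_D = k_n[V_ov V_DS − ½ V_DS²] and I_D = (V_DD − V_DS)/R_D. Equating: 7.47 V_DS² − 26.98 V_DS + 8.65 = 0, giving V_DS = 0.356 V (the root below V_ov).
I_D = (8.65 − 0.356) / 23.7 = 0.35 mA.

I_D = 0.350 mA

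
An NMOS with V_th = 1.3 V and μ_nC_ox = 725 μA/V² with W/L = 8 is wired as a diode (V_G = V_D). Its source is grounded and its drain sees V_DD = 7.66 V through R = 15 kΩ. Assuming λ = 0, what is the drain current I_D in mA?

I_D = 0.399 mA

With gate tied to drain, V_GS = V_DS ≥ V_GS − V_th, so the device is in saturation.
k_n = μ_nC_ox · (W/L) = 5.8 mA/V².
KCL at the drain: ½ k_n (V_GS − V_th)² = (V_DD − V_GS)/R.
Let x = V_GS − 1.3. Then 43.5 x² + x − 6.36 = 0, giving x = 0.371 V (positive root), so V_GS = 1.67 V.
I_D = (V_DD − V_GS)/R = (7.66 − 1.67) / 15 = 0.399 mA.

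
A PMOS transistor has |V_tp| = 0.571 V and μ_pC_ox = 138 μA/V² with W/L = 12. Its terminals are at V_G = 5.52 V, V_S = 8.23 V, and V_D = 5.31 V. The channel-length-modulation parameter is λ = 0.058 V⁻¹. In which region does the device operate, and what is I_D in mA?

Saturation; I_D = 4.43 mA

V_SG = V_S − V_G = 8.23 − 5.52 = 2.71 V; V_SD = V_S − V_D = 8.23 − 5.31 = 2.92 V.
k_p = μ_pC_ox · (W/L) = 1.656 mA/V².
V_ov = V_SG − |V_tp| = 2.71 − 0.571 = 2.14 V.
Since V_SD = 2.92 V ≥ V_ov = 2.14 V, the device is in saturation.
I_D = ½ k_p V_ov² (1 + λ V_SD) = 0.5 × 1.656 × 2.14² × (1 + 0.058 × 2.92) = 4.43 mA.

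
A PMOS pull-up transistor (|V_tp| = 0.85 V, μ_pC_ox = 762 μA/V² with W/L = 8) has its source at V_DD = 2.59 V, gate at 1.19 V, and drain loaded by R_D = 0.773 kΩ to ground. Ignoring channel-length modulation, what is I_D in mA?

V_SG = V_DD − V_G = 2.59 − 1.19 = 1.4 V, so V_ov = 1.4 − 0.85 = 0.55 V.
k_p = μ_pC_ox · (W/L) = 6.096 mA/V².
Assume saturation: I_D = ½ k_p V_ov² = 0.5 × 6.096 × 0.55² = 0.922 mA, giving V_SD = V_DD − I_D R_D = 2.59 − 0.922 × 0.773 = 1.88 V.
V_SD = 1.88 V ≥ V_ov = 0.55 V, confirming saturation.

I_D = 0.922 mA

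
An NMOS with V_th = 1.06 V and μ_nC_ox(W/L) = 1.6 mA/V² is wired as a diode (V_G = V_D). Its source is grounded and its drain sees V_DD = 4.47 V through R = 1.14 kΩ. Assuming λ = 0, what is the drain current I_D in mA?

With gate tied to drain, V_GS = V_DS ≥ V_GS − V_th, so the device is in saturation.
KCL at the drain: ½ k_n (V_GS − V_th)² = (V_DD − V_GS)/R.
Let x = V_GS − 1.06. Then 0.912 x² + x − 3.41 = 0, giving x = 1.46 V (positive root), so V_GS = 2.52 V.
I_D = (V_DD − V_GS)/R = (4.47 − 2.52) / 1.14 = 1.71 mA.

I_D = 1.71 mA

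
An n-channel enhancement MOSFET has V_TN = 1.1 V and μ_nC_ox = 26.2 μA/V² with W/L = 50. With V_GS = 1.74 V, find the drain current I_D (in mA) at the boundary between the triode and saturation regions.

I_D = 0.268 mA

At the boundary V_DS = V_ov = V_GS − V_TN = 1.74 − 1.1 = 0.64 V.
k_n = μ_nC_ox · (W/L) = 1.31 mA/V².
I_D = ½ k_n V_ov² = 0.5 × 1.31 × 0.64² = 0.268 mA.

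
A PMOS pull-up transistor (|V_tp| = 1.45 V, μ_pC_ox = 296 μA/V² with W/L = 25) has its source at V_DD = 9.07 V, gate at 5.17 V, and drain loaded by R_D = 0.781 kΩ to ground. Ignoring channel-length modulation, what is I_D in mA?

I_D = 10.7 mA

V_SG = V_DD − V_G = 9.07 − 5.17 = 3.9 V, so V_ov = 3.9 − 1.45 = 2.45 V.
k_p = μ_pC_ox · (W/L) = 7.4 mA/V².
Assume saturation: I_D = ½ k_p V_ov² = 0.5 × 7.4 × 2.45² = 22.2 mA, giving V_SD = V_DD − I_D R_D = 9.07 − 22.2 × 0.781 = -8.28 V.
But -8.28 V < V_ov = 2.45 V, so the device is actually in triode.
In triode I_D = k_p[V_ov V_SD − ½ V_SD²] and I_D = (V_DD − V_SD)/R_D. Equating: 2.89 V_SD² − 15.16 V_SD + 9.07 = 0, giving V_SD = 0.689 V (the root below V_ov).
I_D = (9.07 − 0.689) / 0.781 = 10.7 mA.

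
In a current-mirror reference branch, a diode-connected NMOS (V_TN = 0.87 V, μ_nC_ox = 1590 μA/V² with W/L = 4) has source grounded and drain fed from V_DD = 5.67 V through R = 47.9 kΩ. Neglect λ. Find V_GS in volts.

V_GS = 1.04 V

With gate tied to drain, V_GS = V_DS ≥ V_GS − V_TN, so the device is in saturation.
k_n = μ_nC_ox · (W/L) = 6.36 mA/V².
KCL at the drain: ½ k_n (V_GS − V_TN)² = (V_DD − V_GS)/R.
Let x = V_GS − 0.87. Then 152 x² + x − 4.8 = 0, giving x = 0.174 V (positive root), so V_GS = 1.04 V.
I_D = (V_DD − V_GS)/R = (5.67 − 1.04) / 47.9 = 0.0966 mA.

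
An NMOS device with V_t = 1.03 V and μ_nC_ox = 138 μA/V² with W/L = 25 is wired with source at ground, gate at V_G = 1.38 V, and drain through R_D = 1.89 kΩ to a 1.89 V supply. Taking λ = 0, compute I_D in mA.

V_GS = V_G = 1.38 V, so V_ov = 1.38 − 1.03 = 0.35 V.
k_n = μ_nC_ox · (W/L) = 3.45 mA/V².
Assume saturation: I_D = ½ k_n V_ov² = 0.5 × 3.45 × 0.35² = 0.211 mA, giving V_DS = V_DD − I_D R_D = 1.89 − 0.211 × 1.89 = 1.49 V.
V_DS = 1.49 V ≥ V_ov = 0.35 V, confirming saturation.

I_D = 0.211 mA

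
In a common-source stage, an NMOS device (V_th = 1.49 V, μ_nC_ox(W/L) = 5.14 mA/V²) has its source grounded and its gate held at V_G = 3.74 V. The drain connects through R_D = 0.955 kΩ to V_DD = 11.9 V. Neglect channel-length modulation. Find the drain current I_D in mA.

I_D = 11.0 mA

V_GS = V_G = 3.74 V, so V_ov = 3.74 − 1.49 = 2.25 V.
Assume saturation: I_D = ½ k_n V_ov² = 0.5 × 5.14 × 2.25² = 13 mA, giving V_DS = V_DD − I_D R_D = 11.9 − 13 × 0.955 = -0.525 V.
But -0.525 V < V_ov = 2.25 V, so the device is actually in triode.
In triode I_D = k_n[V_ov V_DS − ½ V_DS²] and I_D = (V_DD − V_DS)/R_D. Equating: 2.45 V_DS² − 12.04 V_DS + 11.9 = 0, giving V_DS = 1.37 V (the root below V_ov).
I_D = (11.9 − 1.37) / 0.955 = 11 mA.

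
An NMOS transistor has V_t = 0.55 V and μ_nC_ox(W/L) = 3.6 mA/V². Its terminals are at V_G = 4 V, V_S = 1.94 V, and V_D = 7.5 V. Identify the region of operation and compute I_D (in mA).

V_GS = V_G − V_S = 4 − 1.94 = 2.06 V; V_DS = V_D − V_S = 7.5 − 1.94 = 5.56 V.
V_ov = V_GS − V_t = 2.06 − 0.55 = 1.51 V.
Since V_DS = 5.56 V ≥ V_ov = 1.51 V, the device is in saturation.
I_D = ½ k_n V_ov² = 0.5 × 3.6 × 1.51² = 4.1 mA.

Saturation; I_D = 4.10 mA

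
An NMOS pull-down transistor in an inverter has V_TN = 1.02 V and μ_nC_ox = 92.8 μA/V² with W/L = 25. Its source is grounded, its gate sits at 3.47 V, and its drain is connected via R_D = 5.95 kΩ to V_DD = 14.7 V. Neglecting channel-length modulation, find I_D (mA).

I_D = 2.39 mA

V_GS = V_G = 3.47 V, so V_ov = 3.47 − 1.02 = 2.45 V.
k_n = μ_nC_ox · (W/L) = 2.32 mA/V².
Assume saturation: I_D = ½ k_n V_ov² = 0.5 × 2.32 × 2.45² = 6.96 mA, giving V_DS = V_DD − I_D R_D = 14.7 − 6.96 × 5.95 = -26.7 V.
But -26.7 V < V_ov = 2.45 V, so the device is actually in triode.
In triode I_D = k_n[V_ov V_DS − ½ V_DS²] and I_D = (V_DD − V_DS)/R_D. Equating: 6.9 V_DS² − 34.82 V_DS + 14.7 = 0, giving V_DS = 0.465 V (the root below V_ov).
I_D = (14.7 − 0.465) / 5.95 = 2.39 mA.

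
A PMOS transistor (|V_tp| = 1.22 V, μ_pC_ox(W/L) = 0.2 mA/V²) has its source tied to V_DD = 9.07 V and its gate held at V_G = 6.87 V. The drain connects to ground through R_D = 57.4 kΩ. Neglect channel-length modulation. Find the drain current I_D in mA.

V_SG = V_DD − V_G = 9.07 − 6.87 = 2.2 V, so V_ov = 2.2 − 1.22 = 0.98 V.
Assume saturation: I_D = ½ k_p V_ov² = 0.5 × 0.2 × 0.98² = 0.096 mA, giving V_SD = V_DD − I_D R_D = 9.07 − 0.096 × 57.4 = 3.56 V.
V_SD = 3.56 V ≥ V_ov = 0.98 V, confirming saturation.

I_D = 0.0960 mA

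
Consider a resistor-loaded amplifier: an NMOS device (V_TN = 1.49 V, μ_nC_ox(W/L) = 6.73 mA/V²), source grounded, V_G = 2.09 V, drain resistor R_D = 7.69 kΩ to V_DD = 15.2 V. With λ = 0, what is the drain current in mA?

I_D = 1.21 mA

V_GS = V_G = 2.09 V, so V_ov = 2.09 − 1.49 = 0.6 V.
Assume saturation: I_D = ½ k_n V_ov² = 0.5 × 6.73 × 0.6² = 1.21 mA, giving V_DS = V_DD − I_D R_D = 15.2 − 1.21 × 7.69 = 5.88 V.
V_DS = 5.88 V ≥ V_ov = 0.6 V, confirming saturation.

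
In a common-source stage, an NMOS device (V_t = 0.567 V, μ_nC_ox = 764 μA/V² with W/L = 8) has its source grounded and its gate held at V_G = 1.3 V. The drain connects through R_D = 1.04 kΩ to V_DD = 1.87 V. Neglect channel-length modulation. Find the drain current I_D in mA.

V_GS = V_G = 1.3 V, so V_ov = 1.3 − 0.567 = 0.733 V.
k_n = μ_nC_ox · (W/L) = 6.112 mA/V².
Assume saturation: I_D = ½ k_n V_ov² = 0.5 × 6.112 × 0.733² = 1.64 mA, giving V_DS = V_DD − I_D R_D = 1.87 − 1.64 × 1.04 = 0.162 V.
But 0.162 V < V_ov = 0.733 V, so the device is actually in triode.
In triode I_D = k_n[V_ov V_DS − ½ V_DS²] and I_D = (V_DD − V_DS)/R_D. Equating: 3.18 V_DS² − 5.659 V_DS + 1.87 = 0, giving V_DS = 0.438 V (the root below V_ov).
I_D = (1.87 − 0.438) / 1.04 = 1.38 mA.

I_D = 1.38 mA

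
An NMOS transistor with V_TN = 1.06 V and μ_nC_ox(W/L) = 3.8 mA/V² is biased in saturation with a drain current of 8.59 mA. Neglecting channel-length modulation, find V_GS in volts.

V_GS = 3.19 V

In saturation I_D = ½ k_n (V_GS − V_TN)², so V_GS − V_TN = √(2 I_D / k_n) = √(2 × 8.59 / 3.8) = 2.13 V.
V_GS = 1.06 + 2.13 = 3.19 V.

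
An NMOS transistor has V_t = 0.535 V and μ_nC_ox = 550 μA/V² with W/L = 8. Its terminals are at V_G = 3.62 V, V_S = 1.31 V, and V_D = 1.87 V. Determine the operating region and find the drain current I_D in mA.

V_GS = V_G − V_S = 3.62 − 1.31 = 2.31 V; V_DS = V_D − V_S = 1.87 − 1.31 = 0.56 V.
k_n = μ_nC_ox · (W/L) = 4.4 mA/V².
V_ov = V_GS − V_t = 2.31 − 0.535 = 1.77 V.
Since V_DS = 0.56 V < V_ov = 1.77 V, the device is in the triode region.
I_D = k_n [V_ov · V_DS − ½ V_DS²] = 4.4 × [1.77 × 0.56 − 0.5 × 0.56²] = 3.68 mA.

Triode; I_D = 3.68 mA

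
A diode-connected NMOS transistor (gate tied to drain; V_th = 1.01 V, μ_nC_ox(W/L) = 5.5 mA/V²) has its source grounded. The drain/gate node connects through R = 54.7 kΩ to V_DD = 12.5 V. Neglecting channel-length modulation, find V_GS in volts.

With gate tied to drain, V_GS = V_DS ≥ V_GS − V_th, so the device is in saturation.
KCL at the drain: ½ k_n (V_GS − V_th)² = (V_DD − V_GS)/R.
Let x = V_GS − 1.01. Then 150 x² + x − 11.49 = 0, giving x = 0.273 V (positive root), so V_GS = 1.28 V.
I_D = (V_DD − V_GS)/R = (12.5 − 1.28) / 54.7 = 0.205 mA.

V_GS = 1.28 V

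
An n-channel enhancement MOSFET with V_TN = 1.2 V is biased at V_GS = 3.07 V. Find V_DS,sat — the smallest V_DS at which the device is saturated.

The boundary between triode and saturation is V_DS = V_GS − V_TN = V_ov.
V_ov = 3.07 − 1.2 = 1.87 V.

V_DS,sat = 1.87 V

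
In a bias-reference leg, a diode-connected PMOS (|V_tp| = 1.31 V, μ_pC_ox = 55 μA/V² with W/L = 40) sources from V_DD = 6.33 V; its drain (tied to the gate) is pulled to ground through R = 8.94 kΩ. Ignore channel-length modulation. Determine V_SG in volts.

With gate tied to drain, V_SG = V_SD ≥ V_SG − |V_tp|, so the device is in saturation.
k_p = μ_pC_ox · (W/L) = 2.2 mA/V².
KCL at the drain: ½ k_p (V_SG − |V_tp|)² = (V_DD − V_SG)/R.
Let x = V_SG − 1.31. Then 9.83 x² + x − 5.02 = 0, giving x = 0.665 V (positive root), so V_SG = 1.98 V.
I_D = (V_DD − V_SG)/R = (6.33 − 1.98) / 8.94 = 0.487 mA.

V_SG = 1.98 V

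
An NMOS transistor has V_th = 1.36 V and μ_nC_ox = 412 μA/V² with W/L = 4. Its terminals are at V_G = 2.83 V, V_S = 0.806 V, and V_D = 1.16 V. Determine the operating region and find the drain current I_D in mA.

Triode; I_D = 0.284 mA

V_GS = V_G − V_S = 2.83 − 0.806 = 2.02 V; V_DS = V_D − V_S = 1.16 − 0.806 = 0.354 V.
k_n = μ_nC_ox · (W/L) = 1.648 mA/V².
V_ov = V_GS − V_th = 2.02 − 1.36 = 0.664 V.
Since V_DS = 0.354 V < V_ov = 0.664 V, the device is in the triode region.
I_D = k_n [V_ov · V_DS − ½ V_DS²] = 1.648 × [0.664 × 0.354 − 0.5 × 0.354²] = 0.284 mA.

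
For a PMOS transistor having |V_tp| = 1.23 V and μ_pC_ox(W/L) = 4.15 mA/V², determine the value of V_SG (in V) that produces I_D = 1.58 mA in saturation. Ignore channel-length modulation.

V_SG = 2.10 V

In saturation I_D = ½ k_p (V_SG − |V_tp|)², so V_SG − |V_tp| = √(2 I_D / k_p) = √(2 × 1.58 / 4.15) = 0.873 V.
V_SG = 1.23 + 0.873 = 2.1 V.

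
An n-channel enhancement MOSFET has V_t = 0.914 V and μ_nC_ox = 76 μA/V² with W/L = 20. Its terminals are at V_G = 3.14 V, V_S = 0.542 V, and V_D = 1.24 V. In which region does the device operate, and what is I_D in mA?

V_GS = V_G − V_S = 3.14 − 0.542 = 2.6 V; V_DS = V_D − V_S = 1.24 − 0.542 = 0.698 V.
k_n = μ_nC_ox · (W/L) = 1.52 mA/V².
V_ov = V_GS − V_t = 2.6 − 0.914 = 1.68 V.
Since V_DS = 0.698 V < V_ov = 1.68 V, the device is in the triode region.
I_D = k_n [V_ov · V_DS − ½ V_DS²] = 1.52 × [1.68 × 0.698 − 0.5 × 0.698²] = 1.42 mA.

Triode; I_D = 1.42 mA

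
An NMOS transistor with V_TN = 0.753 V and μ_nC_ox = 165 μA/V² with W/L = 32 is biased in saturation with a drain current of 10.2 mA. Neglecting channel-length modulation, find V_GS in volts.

k_n = μ_nC_ox · (W/L) = 5.28 mA/V².
In saturation I_D = ½ k_n (V_GS − V_TN)², so V_GS − V_TN = √(2 I_D / k_n) = √(2 × 10.2 / 5.28) = 1.97 V.
V_GS = 0.753 + 1.97 = 2.72 V.

V_GS = 2.72 V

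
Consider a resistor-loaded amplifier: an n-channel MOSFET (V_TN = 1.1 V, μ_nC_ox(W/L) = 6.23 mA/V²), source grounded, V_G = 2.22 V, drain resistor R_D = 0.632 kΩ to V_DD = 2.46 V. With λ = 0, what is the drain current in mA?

V_GS = V_G = 2.22 V, so V_ov = 2.22 − 1.1 = 1.12 V.
Assume saturation: I_D = ½ k_n V_ov² = 0.5 × 6.23 × 1.12² = 3.91 mA, giving V_DS = V_DD − I_D R_D = 2.46 − 3.91 × 0.632 = -0.00951 V.
But -0.00951 V < V_ov = 1.12 V, so the device is actually in triode.
In triode I_D = k_n[V_ov V_DS − ½ V_DS²] and I_D = (V_DD − V_DS)/R_D. Equating: 1.97 V_DS² − 5.41 V_DS + 2.46 = 0, giving V_DS = 0.575 V (the root below V_ov).
I_D = (2.46 − 0.575) / 0.632 = 2.98 mA.

I_D = 2.98 mA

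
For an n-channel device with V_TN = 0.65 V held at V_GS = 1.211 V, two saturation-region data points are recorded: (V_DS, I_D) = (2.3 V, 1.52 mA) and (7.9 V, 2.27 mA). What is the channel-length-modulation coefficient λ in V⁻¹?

With V_GS fixed, I_D ∝ (1 + λ V_DS) in saturation, so I_D2/I_D1 = (1 + λ V_DS2)/(1 + λ V_DS1).
2.27/1.52 = 1.493 = (1 + 7.9 λ)/(1 + 2.3 λ).
Solving: λ (I_D1 V_DS2 − I_D2 V_DS1) = I_D2 − I_D1, so λ = (2.27 − 1.52) / (1.52 × 7.9 − 2.27 × 2.3) = 0.75 / 6.79 = 0.111 V⁻¹.

λ = 0.111 V⁻¹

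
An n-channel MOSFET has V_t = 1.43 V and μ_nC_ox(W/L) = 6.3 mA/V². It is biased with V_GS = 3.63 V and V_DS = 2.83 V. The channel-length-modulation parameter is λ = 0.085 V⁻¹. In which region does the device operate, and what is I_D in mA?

Saturation; I_D = 18.9 mA

V_ov = V_GS − V_t = 3.63 − 1.43 = 2.2 V.
Since V_DS = 2.83 V ≥ V_ov = 2.2 V, the device is in saturation.
I_D = ½ k_n V_ov² (1 + λ V_DS) = 0.5 × 6.3 × 2.2² × (1 + 0.085 × 2.83) = 18.9 mA.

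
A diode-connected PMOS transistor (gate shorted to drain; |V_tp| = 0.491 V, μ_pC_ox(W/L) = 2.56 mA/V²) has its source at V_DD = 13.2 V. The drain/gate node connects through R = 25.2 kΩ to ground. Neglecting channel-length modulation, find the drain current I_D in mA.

I_D = 0.480 mA

With gate tied to drain, V_SG = V_SD ≥ V_SG − |V_tp|, so the device is in saturation.
KCL at the drain: ½ k_p (V_SG − |V_tp|)² = (V_DD − V_SG)/R.
Let x = V_SG − 0.491. Then 32.3 x² + x − 12.71 = 0, giving x = 0.612 V (positive root), so V_SG = 1.1 V.
I_D = (V_DD − V_SG)/R = (13.2 − 1.1) / 25.2 = 0.48 mA.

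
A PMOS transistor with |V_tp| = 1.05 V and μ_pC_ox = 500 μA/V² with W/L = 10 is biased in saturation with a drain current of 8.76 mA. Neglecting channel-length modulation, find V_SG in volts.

k_p = μ_pC_ox · (W/L) = 5 mA/V².
In saturation I_D = ½ k_p (V_SG − |V_tp|)², so V_SG − |V_tp| = √(2 I_D / k_p) = √(2 × 8.76 / 5) = 1.87 V.
V_SG = 1.05 + 1.87 = 2.92 V.

V_SG = 2.92 V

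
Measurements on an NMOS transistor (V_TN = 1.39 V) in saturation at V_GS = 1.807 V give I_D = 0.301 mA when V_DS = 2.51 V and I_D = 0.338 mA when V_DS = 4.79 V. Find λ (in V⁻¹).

λ = 0.0624 V⁻¹

With V_GS fixed, I_D ∝ (1 + λ V_DS) in saturation, so I_D2/I_D1 = (1 + λ V_DS2)/(1 + λ V_DS1).
0.338/0.301 = 1.123 = (1 + 4.79 λ)/(1 + 2.51 λ).
Solving: λ (I_D1 V_DS2 − I_D2 V_DS1) = I_D2 − I_D1, so λ = (0.338 − 0.301) / (0.301 × 4.79 − 0.338 × 2.51) = 0.037 / 0.593 = 0.0624 V⁻¹.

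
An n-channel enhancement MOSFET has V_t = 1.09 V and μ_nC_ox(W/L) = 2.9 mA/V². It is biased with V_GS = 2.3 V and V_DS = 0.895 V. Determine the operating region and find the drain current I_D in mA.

V_ov = V_GS − V_t = 2.3 − 1.09 = 1.21 V.
Since V_DS = 0.895 V < V_ov = 1.21 V, the device is in the triode region.
I_D = k_n [V_ov · V_DS − ½ V_DS²] = 2.9 × [1.21 × 0.895 − 0.5 × 0.895²] = 1.98 mA.

Triode; I_D = 1.98 mA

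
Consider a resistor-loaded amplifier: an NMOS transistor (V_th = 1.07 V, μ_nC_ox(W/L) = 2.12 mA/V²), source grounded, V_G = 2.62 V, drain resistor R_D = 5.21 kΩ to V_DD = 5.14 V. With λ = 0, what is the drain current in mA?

I_D = 0.926 mA

V_GS = V_G = 2.62 V, so V_ov = 2.62 − 1.07 = 1.55 V.
Assume saturation: I_D = ½ k_n V_ov² = 0.5 × 2.12 × 1.55² = 2.55 mA, giving V_DS = V_DD − I_D R_D = 5.14 − 2.55 × 5.21 = -8.13 V.
But -8.13 V < V_ov = 1.55 V, so the device is actually in triode.
In triode I_D = k_n[V_ov V_DS − ½ V_DS²] and I_D = (V_DD − V_DS)/R_D. Equating: 5.52 V_DS² − 18.12 V_DS + 5.14 = 0, giving V_DS = 0.314 V (the root below V_ov).
I_D = (5.14 − 0.314) / 5.21 = 0.926 mA.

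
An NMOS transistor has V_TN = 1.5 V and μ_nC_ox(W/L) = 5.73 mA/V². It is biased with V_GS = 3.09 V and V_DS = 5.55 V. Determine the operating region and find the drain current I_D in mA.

Saturation; I_D = 7.24 mA

V_ov = V_GS − V_TN = 3.09 − 1.5 = 1.59 V.
Since V_DS = 5.55 V ≥ V_ov = 1.59 V, the device is in saturation.
I_D = ½ k_n V_ov² = 0.5 × 5.73 × 1.59² = 7.24 mA.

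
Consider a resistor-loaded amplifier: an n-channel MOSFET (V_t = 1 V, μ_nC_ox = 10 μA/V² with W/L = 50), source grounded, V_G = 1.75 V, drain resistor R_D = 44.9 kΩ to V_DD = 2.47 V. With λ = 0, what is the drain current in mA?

V_GS = V_G = 1.75 V, so V_ov = 1.75 − 1 = 0.75 V.
k_n = μ_nC_ox · (W/L) = 0.5 mA/V².
Assume saturation: I_D = ½ k_n V_ov² = 0.5 × 0.5 × 0.75² = 0.141 mA, giving V_DS = V_DD − I_D R_D = 2.47 − 0.141 × 44.9 = -3.84 V.
But -3.84 V < V_ov = 0.75 V, so the device is actually in triode.
In triode I_D = k_n[V_ov V_DS − ½ V_DS²] and I_D = (V_DD − V_DS)/R_D. Equating: 11.2 V_DS² − 17.84 V_DS + 2.47 = 0, giving V_DS = 0.153 V (the root below V_ov).
I_D = (2.47 − 0.153) / 44.9 = 0.0516 mA.

I_D = 0.0516 mA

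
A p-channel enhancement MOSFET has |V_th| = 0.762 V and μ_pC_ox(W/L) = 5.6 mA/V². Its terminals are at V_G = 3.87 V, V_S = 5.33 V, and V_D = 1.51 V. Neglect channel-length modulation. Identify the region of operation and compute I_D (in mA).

Saturation; I_D = 1.36 mA

V_SG = V_S − V_G = 5.33 − 3.87 = 1.46 V; V_SD = V_S − V_D = 5.33 − 1.51 = 3.82 V.
V_ov = V_SG − |V_th| = 1.46 − 0.762 = 0.698 V.
Since V_SD = 3.82 V ≥ V_ov = 0.698 V, the device is in saturation.
I_D = ½ k_p V_ov² = 0.5 × 5.6 × 0.698² = 1.36 mA.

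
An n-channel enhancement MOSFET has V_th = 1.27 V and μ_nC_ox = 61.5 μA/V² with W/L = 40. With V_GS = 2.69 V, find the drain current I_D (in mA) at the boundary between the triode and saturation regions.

I_D = 2.48 mA

At the boundary V_DS = V_ov = V_GS − V_th = 2.69 − 1.27 = 1.42 V.
k_n = μ_nC_ox · (W/L) = 2.46 mA/V².
I_D = ½ k_n V_ov² = 0.5 × 2.46 × 1.42² = 2.48 mA.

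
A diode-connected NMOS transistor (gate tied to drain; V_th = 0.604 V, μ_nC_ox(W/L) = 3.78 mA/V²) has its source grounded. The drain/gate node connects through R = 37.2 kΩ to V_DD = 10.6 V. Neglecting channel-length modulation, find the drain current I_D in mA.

I_D = 0.259 mA

With gate tied to drain, V_GS = V_DS ≥ V_GS − V_th, so the device is in saturation.
KCL at the drain: ½ k_n (V_GS − V_th)² = (V_DD − V_GS)/R.
Let x = V_GS − 0.604. Then 70.3 x² + x − 9.996 = 0, giving x = 0.37 V (positive root), so V_GS = 0.974 V.
I_D = (V_DD − V_GS)/R = (10.6 − 0.974) / 37.2 = 0.259 mA.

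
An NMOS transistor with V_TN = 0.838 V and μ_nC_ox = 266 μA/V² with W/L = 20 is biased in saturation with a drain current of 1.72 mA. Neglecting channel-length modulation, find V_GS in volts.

k_n = μ_nC_ox · (W/L) = 5.32 mA/V².
In saturation I_D = ½ k_n (V_GS − V_TN)², so V_GS − V_TN = √(2 I_D / k_n) = √(2 × 1.72 / 5.32) = 0.804 V.
V_GS = 0.838 + 0.804 = 1.64 V.

V_GS = 1.64 V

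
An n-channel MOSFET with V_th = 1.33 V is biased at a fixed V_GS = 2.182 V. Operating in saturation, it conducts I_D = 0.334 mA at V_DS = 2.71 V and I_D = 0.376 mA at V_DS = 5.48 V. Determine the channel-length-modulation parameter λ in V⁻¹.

λ = 0.0518 V⁻¹

With V_GS fixed, I_D ∝ (1 + λ V_DS) in saturation, so I_D2/I_D1 = (1 + λ V_DS2)/(1 + λ V_DS1).
0.376/0.334 = 1.126 = (1 + 5.48 λ)/(1 + 2.71 λ).
Solving: λ (I_D1 V_DS2 − I_D2 V_DS1) = I_D2 − I_D1, so λ = (0.376 − 0.334) / (0.334 × 5.48 − 0.376 × 2.71) = 0.042 / 0.811 = 0.0518 V⁻¹.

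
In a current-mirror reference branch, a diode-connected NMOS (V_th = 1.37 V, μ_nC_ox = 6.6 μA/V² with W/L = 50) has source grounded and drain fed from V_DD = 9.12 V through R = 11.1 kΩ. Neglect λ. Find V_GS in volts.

V_GS = 3.17 V

With gate tied to drain, V_GS = V_DS ≥ V_GS − V_th, so the device is in saturation.
k_n = μ_nC_ox · (W/L) = 0.33 mA/V².
KCL at the drain: ½ k_n (V_GS − V_th)² = (V_DD − V_GS)/R.
Let x = V_GS − 1.37. Then 1.83 x² + x − 7.75 = 0, giving x = 1.8 V (positive root), so V_GS = 3.17 V.
I_D = (V_DD − V_GS)/R = (9.12 − 3.17) / 11.1 = 0.536 mA.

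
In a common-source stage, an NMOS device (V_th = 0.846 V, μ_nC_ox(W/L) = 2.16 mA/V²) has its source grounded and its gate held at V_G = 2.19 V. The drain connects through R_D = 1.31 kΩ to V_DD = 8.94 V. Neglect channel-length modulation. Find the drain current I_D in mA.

I_D = 1.95 mA

V_GS = V_G = 2.19 V, so V_ov = 2.19 − 0.846 = 1.34 V.
Assume saturation: I_D = ½ k_n V_ov² = 0.5 × 2.16 × 1.34² = 1.95 mA, giving V_DS = V_DD − I_D R_D = 8.94 − 1.95 × 1.31 = 6.38 V.
V_DS = 6.38 V ≥ V_ov = 1.34 V, confirming saturation.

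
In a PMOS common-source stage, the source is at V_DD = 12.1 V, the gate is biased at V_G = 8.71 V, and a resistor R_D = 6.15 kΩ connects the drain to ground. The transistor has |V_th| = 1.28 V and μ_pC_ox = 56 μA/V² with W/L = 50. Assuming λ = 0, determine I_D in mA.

I_D = 1.91 mA

V_SG = V_DD − V_G = 12.1 − 8.71 = 3.39 V, so V_ov = 3.39 − 1.28 = 2.11 V.
k_p = μ_pC_ox · (W/L) = 2.8 mA/V².
Assume saturation: I_D = ½ k_p V_ov² = 0.5 × 2.8 × 2.11² = 6.23 mA, giving V_SD = V_DD − I_D R_D = 12.1 − 6.23 × 6.15 = -26.2 V.
But -26.2 V < V_ov = 2.11 V, so the device is actually in triode.
In triode I_D = k_p[V_ov V_SD − ½ V_SD²] and I_D = (V_DD − V_SD)/R_D. Equating: 8.61 V_SD² − 37.33 V_SD + 12.1 = 0, giving V_SD = 0.353 V (the root below V_ov).
I_D = (12.1 − 0.353) / 6.15 = 1.91 mA.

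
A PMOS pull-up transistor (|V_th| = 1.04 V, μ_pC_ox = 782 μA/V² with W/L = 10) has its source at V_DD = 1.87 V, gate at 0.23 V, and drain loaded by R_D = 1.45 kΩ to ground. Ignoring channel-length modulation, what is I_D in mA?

V_SG = V_DD − V_G = 1.87 − 0.23 = 1.64 V, so V_ov = 1.64 − 1.04 = 0.6 V.
k_p = μ_pC_ox · (W/L) = 7.82 mA/V².
Assume saturation: I_D = ½ k_p V_ov² = 0.5 × 7.82 × 0.6² = 1.41 mA, giving V_SD = V_DD − I_D R_D = 1.87 − 1.41 × 1.45 = -0.171 V.
But -0.171 V < V_ov = 0.6 V, so the device is actually in triode.
In triode I_D = k_p[V_ov V_SD − ½ V_SD²] and I_D = (V_DD − V_SD)/R_D. Equating: 5.67 V_SD² − 7.803 V_SD + 1.87 = 0, giving V_SD = 0.309 V (the root below V_ov).
I_D = (1.87 − 0.309) / 1.45 = 1.08 mA.

I_D = 1.08 mA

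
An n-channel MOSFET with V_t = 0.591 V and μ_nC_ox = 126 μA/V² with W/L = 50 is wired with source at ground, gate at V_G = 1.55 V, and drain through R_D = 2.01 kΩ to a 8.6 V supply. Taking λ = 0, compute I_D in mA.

V_GS = V_G = 1.55 V, so V_ov = 1.55 − 0.591 = 0.959 V.
k_n = μ_nC_ox · (W/L) = 6.3 mA/V².
Assume saturation: I_D = ½ k_n V_ov² = 0.5 × 6.3 × 0.959² = 2.9 mA, giving V_DS = V_DD − I_D R_D = 8.6 − 2.9 × 2.01 = 2.78 V.
V_DS = 2.78 V ≥ V_ov = 0.959 V, confirming saturation.

I_D = 2.90 mA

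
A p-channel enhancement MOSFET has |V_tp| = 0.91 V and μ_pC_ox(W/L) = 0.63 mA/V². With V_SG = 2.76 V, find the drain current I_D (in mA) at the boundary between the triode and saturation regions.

I_D = 1.08 mA

At the boundary V_SD = V_ov = V_SG − |V_tp| = 2.76 − 0.91 = 1.85 V.
I_D = ½ k_p V_ov² = 0.5 × 0.63 × 1.85² = 1.08 mA.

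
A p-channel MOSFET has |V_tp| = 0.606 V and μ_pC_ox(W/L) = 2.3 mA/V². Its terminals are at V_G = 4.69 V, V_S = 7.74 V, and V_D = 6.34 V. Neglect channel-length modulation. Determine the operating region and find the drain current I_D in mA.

Triode; I_D = 5.62 mA

V_SG = V_S − V_G = 7.74 − 4.69 = 3.05 V; V_SD = V_S − V_D = 7.74 − 6.34 = 1.4 V.
V_ov = V_SG − |V_tp| = 3.05 − 0.606 = 2.44 V.
Since V_SD = 1.4 V < V_ov = 2.44 V, the device is in the triode region.
I_D = k_p [V_ov · V_SD − ½ V_SD²] = 2.3 × [2.44 × 1.4 − 0.5 × 1.4²] = 5.62 mA.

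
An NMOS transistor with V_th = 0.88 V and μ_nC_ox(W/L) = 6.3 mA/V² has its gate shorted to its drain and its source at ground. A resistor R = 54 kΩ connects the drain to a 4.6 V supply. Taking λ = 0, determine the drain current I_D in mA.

With gate tied to drain, V_GS = V_DS ≥ V_GS − V_th, so the device is in saturation.
KCL at the drain: ½ k_n (V_GS − V_th)² = (V_DD − V_GS)/R.
Let x = V_GS − 0.88. Then 170 x² + x − 3.72 = 0, giving x = 0.145 V (positive root), so V_GS = 1.02 V.
I_D = (V_DD − V_GS)/R = (4.6 − 1.02) / 54 = 0.0662 mA.

I_D = 0.0662 mA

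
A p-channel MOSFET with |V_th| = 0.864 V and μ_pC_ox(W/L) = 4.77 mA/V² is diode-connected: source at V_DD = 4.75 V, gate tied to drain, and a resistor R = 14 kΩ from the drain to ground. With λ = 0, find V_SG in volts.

V_SG = 1.19 V

With gate tied to drain, V_SG = V_SD ≥ V_SG − |V_th|, so the device is in saturation.
KCL at the drain: ½ k_p (V_SG − |V_th|)² = (V_DD − V_SG)/R.
Let x = V_SG − 0.864. Then 33.4 x² + x − 3.886 = 0, giving x = 0.327 V (positive root), so V_SG = 1.19 V.
I_D = (V_DD − V_SG)/R = (4.75 − 1.19) / 14 = 0.254 mA.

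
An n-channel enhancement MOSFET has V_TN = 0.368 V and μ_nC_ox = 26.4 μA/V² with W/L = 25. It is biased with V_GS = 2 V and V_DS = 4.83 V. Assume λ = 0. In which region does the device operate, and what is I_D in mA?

Saturation; I_D = 0.879 mA

k_n = μ_nC_ox · (W/L) = 0.66 mA/V².
V_ov = V_GS − V_TN = 2 − 0.368 = 1.63 V.
Since V_DS = 4.83 V ≥ V_ov = 1.63 V, the device is in saturation.
I_D = ½ k_n V_ov² = 0.5 × 0.66 × 1.63² = 0.879 mA.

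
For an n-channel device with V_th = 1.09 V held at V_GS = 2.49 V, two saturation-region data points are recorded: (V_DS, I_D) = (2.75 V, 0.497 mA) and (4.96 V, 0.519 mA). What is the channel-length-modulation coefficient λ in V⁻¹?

With V_GS fixed, I_D ∝ (1 + λ V_DS) in saturation, so I_D2/I_D1 = (1 + λ V_DS2)/(1 + λ V_DS1).
0.519/0.497 = 1.044 = (1 + 4.96 λ)/(1 + 2.75 λ).
Solving: λ (I_D1 V_DS2 − I_D2 V_DS1) = I_D2 − I_D1, so λ = (0.519 − 0.497) / (0.497 × 4.96 − 0.519 × 2.75) = 0.022 / 1.04 = 0.0212 V⁻¹.

λ = 0.0212 V⁻¹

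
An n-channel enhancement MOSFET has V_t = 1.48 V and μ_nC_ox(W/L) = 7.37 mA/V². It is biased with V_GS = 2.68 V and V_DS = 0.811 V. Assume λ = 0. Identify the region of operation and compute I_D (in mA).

V_ov = V_GS − V_t = 2.68 − 1.48 = 1.2 V.
Since V_DS = 0.811 V < V_ov = 1.2 V, the device is in the triode region.
I_D = k_n [V_ov · V_DS − ½ V_DS²] = 7.37 × [1.2 × 0.811 − 0.5 × 0.811²] = 4.75 mA.

Triode; I_D = 4.75 mA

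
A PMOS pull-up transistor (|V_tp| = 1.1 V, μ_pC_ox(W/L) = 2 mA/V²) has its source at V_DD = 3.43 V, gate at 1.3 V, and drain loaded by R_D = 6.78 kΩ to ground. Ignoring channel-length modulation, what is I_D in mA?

I_D = 0.468 mA

V_SG = V_DD − V_G = 3.43 − 1.3 = 2.13 V, so V_ov = 2.13 − 1.1 = 1.03 V.
Assume saturation: I_D = ½ k_p V_ov² = 0.5 × 2 × 1.03² = 1.06 mA, giving V_SD = V_DD − I_D R_D = 3.43 − 1.06 × 6.78 = -3.76 V.
But -3.76 V < V_ov = 1.03 V, so the device is actually in triode.
In triode I_D = k_p[V_ov V_SD − ½ V_SD²] and I_D = (V_DD − V_SD)/R_D. Equating: 6.78 V_SD² − 14.97 V_SD + 3.43 = 0, giving V_SD = 0.26 V (the root below V_ov).
I_D = (3.43 − 0.26) / 6.78 = 0.468 mA.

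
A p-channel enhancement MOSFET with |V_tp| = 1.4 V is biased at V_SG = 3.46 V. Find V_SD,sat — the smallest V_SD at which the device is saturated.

V_SD,sat = 2.06 V

The boundary between triode and saturation is V_SD = V_SG − |V_tp| = V_ov.
V_ov = 3.46 − 1.4 = 2.06 V.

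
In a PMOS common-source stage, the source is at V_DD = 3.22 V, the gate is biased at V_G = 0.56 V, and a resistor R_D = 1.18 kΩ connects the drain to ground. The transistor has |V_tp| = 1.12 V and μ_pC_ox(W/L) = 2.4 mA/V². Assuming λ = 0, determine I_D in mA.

V_SG = V_DD − V_G = 3.22 − 0.56 = 2.66 V, so V_ov = 2.66 − 1.12 = 1.54 V.
Assume saturation: I_D = ½ k_p V_ov² = 0.5 × 2.4 × 1.54² = 2.85 mA, giving V_SD = V_DD − I_D R_D = 3.22 − 2.85 × 1.18 = -0.138 V.
But -0.138 V < V_ov = 1.54 V, so the device is actually in triode.
In triode I_D = k_p[V_ov V_SD − ½ V_SD²] and I_D = (V_DD − V_SD)/R_D. Equating: 1.42 V_SD² − 5.361 V_SD + 3.22 = 0, giving V_SD = 0.749 V (the root below V_ov).
I_D = (3.22 − 0.749) / 1.18 = 2.09 mA.

I_D = 2.09 mA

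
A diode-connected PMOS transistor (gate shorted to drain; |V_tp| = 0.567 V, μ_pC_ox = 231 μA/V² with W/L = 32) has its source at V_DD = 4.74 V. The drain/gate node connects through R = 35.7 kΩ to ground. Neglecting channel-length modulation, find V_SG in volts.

V_SG = 0.741 V

With gate tied to drain, V_SG = V_SD ≥ V_SG − |V_tp|, so the device is in saturation.
k_p = μ_pC_ox · (W/L) = 7.392 mA/V².
KCL at the drain: ½ k_p (V_SG − |V_tp|)² = (V_DD − V_SG)/R.
Let x = V_SG − 0.567. Then 132 x² + x − 4.173 = 0, giving x = 0.174 V (positive root), so V_SG = 0.741 V.
I_D = (V_DD − V_SG)/R = (4.74 − 0.741) / 35.7 = 0.112 mA.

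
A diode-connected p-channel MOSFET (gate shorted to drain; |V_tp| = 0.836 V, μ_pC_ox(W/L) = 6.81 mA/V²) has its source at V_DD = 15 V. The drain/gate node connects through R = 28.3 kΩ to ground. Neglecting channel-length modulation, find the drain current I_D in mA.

With gate tied to drain, V_SG = V_SD ≥ V_SG − |V_tp|, so the device is in saturation.
KCL at the drain: ½ k_p (V_SG − |V_tp|)² = (V_DD − V_SG)/R.
Let x = V_SG − 0.836. Then 96.4 x² + x − 14.16 = 0, giving x = 0.378 V (positive root), so V_SG = 1.21 V.
I_D = (V_DD − V_SG)/R = (15 − 1.21) / 28.3 = 0.487 mA.

I_D = 0.487 mA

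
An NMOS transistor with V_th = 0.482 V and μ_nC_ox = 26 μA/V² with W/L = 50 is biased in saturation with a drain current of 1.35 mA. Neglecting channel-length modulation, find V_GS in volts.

k_n = μ_nC_ox · (W/L) = 1.3 mA/V².
In saturation I_D = ½ k_n (V_GS − V_th)², so V_GS − V_th = √(2 I_D / k_n) = √(2 × 1.35 / 1.3) = 1.44 V.
V_GS = 0.482 + 1.44 = 1.92 V.

V_GS = 1.92 V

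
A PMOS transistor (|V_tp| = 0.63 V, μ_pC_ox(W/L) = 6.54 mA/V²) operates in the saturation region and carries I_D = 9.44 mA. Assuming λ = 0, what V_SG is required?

In saturation I_D = ½ k_p (V_SG − |V_tp|)², so V_SG − |V_tp| = √(2 I_D / k_p) = √(2 × 9.44 / 6.54) = 1.7 V.
V_SG = 0.63 + 1.7 = 2.33 V.

V_SG = 2.33 V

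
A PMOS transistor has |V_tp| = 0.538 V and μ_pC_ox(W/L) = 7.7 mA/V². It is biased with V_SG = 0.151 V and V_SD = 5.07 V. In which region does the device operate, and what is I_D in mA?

V_SG = 0.151 V < |V_tp| = 0.538 V, so the transistor is in cutoff.

Cutoff; I_D = 0 mA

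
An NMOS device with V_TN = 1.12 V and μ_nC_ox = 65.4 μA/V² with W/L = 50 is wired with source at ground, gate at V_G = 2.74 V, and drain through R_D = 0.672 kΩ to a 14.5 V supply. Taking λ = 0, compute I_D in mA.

I_D = 4.29 mA

V_GS = V_G = 2.74 V, so V_ov = 2.74 − 1.12 = 1.62 V.
k_n = μ_nC_ox · (W/L) = 3.27 mA/V².
Assume saturation: I_D = ½ k_n V_ov² = 0.5 × 3.27 × 1.62² = 4.29 mA, giving V_DS = V_DD − I_D R_D = 14.5 − 4.29 × 0.672 = 11.6 V.
V_DS = 11.6 V ≥ V_ov = 1.62 V, confirming saturation.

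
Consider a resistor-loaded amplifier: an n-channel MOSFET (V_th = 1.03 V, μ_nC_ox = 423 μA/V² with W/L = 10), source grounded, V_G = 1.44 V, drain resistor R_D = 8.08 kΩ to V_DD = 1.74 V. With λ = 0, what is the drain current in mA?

V_GS = V_G = 1.44 V, so V_ov = 1.44 − 1.03 = 0.41 V.
k_n = μ_nC_ox · (W/L) = 4.23 mA/V².
Assume saturation: I_D = ½ k_n V_ov² = 0.5 × 4.23 × 0.41² = 0.356 mA, giving V_DS = V_DD − I_D R_D = 1.74 − 0.356 × 8.08 = -1.13 V.
But -1.13 V < V_ov = 0.41 V, so the device is actually in triode.
In triode I_D = k_n[V_ov V_DS − ½ V_DS²] and I_D = (V_DD − V_DS)/R_D. Equating: 17.1 V_DS² − 15.01 V_DS + 1.74 = 0, giving V_DS = 0.137 V (the root below V_ov).
I_D = (1.74 − 0.137) / 8.08 = 0.198 mA.

I_D = 0.198 mA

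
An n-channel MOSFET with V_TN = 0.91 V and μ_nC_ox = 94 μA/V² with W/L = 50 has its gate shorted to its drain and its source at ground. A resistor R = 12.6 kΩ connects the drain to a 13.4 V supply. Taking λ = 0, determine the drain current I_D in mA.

I_D = 0.941 mA

With gate tied to drain, V_GS = V_DS ≥ V_GS − V_TN, so the device is in saturation.
k_n = μ_nC_ox · (W/L) = 4.7 mA/V².
KCL at the drain: ½ k_n (V_GS − V_TN)² = (V_DD − V_GS)/R.
Let x = V_GS − 0.91. Then 29.6 x² + x − 12.49 = 0, giving x = 0.633 V (positive root), so V_GS = 1.54 V.
I_D = (V_DD − V_GS)/R = (13.4 − 1.54) / 12.6 = 0.941 mA.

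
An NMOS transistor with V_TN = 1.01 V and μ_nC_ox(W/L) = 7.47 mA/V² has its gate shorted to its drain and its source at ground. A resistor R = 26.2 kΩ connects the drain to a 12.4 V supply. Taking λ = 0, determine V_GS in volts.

With gate tied to drain, V_GS = V_DS ≥ V_GS − V_TN, so the device is in saturation.
KCL at the drain: ½ k_n (V_GS − V_TN)² = (V_DD − V_GS)/R.
Let x = V_GS − 1.01. Then 97.9 x² + x − 11.39 = 0, giving x = 0.336 V (positive root), so V_GS = 1.35 V.
I_D = (V_DD − V_GS)/R = (12.4 − 1.35) / 26.2 = 0.422 mA.

V_GS = 1.35 V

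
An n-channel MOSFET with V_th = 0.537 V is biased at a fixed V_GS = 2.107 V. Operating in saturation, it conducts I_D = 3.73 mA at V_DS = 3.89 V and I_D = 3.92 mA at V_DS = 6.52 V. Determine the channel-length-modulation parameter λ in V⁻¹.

With V_GS fixed, I_D ∝ (1 + λ V_DS) in saturation, so I_D2/I_D1 = (1 + λ V_DS2)/(1 + λ V_DS1).
3.92/3.73 = 1.051 = (1 + 6.52 λ)/(1 + 3.89 λ).
Solving: λ (I_D1 V_DS2 − I_D2 V_DS1) = I_D2 − I_D1, so λ = (3.92 − 3.73) / (3.73 × 6.52 − 3.92 × 3.89) = 0.19 / 9.07 = 0.0209 V⁻¹.

λ = 0.0209 V⁻¹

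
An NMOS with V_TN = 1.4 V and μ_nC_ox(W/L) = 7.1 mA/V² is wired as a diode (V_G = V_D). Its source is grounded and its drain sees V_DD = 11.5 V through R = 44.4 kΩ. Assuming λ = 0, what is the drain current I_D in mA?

With gate tied to drain, V_GS = V_DS ≥ V_GS − V_TN, so the device is in saturation.
KCL at the drain: ½ k_n (V_GS − V_TN)² = (V_DD − V_GS)/R.
Let x = V_GS − 1.4. Then 158 x² + x − 10.1 = 0, giving x = 0.25 V (positive root), so V_GS = 1.65 V.
I_D = (V_DD − V_GS)/R = (11.5 − 1.65) / 44.4 = 0.222 mA.

I_D = 0.222 mA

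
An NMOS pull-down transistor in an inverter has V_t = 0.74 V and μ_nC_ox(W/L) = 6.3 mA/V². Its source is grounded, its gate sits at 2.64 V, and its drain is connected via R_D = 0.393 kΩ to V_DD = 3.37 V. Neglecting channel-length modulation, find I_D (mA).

I_D = 6.80 mA

V_GS = V_G = 2.64 V, so V_ov = 2.64 − 0.74 = 1.9 V.
Assume saturation: I_D = ½ k_n V_ov² = 0.5 × 6.3 × 1.9² = 11.4 mA, giving V_DS = V_DD − I_D R_D = 3.37 − 11.4 × 0.393 = -1.1 V.
But -1.1 V < V_ov = 1.9 V, so the device is actually in triode.
In triode I_D = k_n[V_ov V_DS − ½ V_DS²] and I_D = (V_DD − V_DS)/R_D. Equating: 1.24 V_DS² − 5.704 V_DS + 3.37 = 0, giving V_DS = 0.696 V (the root below V_ov).
I_D = (3.37 − 0.696) / 0.393 = 6.8 mA.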